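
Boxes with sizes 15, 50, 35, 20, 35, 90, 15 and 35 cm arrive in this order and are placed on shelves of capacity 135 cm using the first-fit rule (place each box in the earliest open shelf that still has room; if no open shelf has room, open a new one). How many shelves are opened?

  15 → shelf 1 (new)  [load 15/135]
  50 → shelf 1  [load 65/135]
  35 → shelf 1  [load 100/135]
  20 → shelf 1  [load 120/135]
  35 → shelf 2 (new)  [load 35/135]
  90 → shelf 2  [load 125/135]
  15 → shelf 1  [load 135/135]
  35 → shelf 3 (new)  [load 35/135]
3 shelves opened.

3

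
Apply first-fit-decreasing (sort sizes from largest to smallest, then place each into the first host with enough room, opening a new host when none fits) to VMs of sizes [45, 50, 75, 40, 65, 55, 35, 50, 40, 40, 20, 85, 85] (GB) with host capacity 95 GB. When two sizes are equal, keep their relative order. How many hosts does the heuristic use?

8

Sorted descending: 85, 85, 75, 65, 55, 50, 50, 45, 40, 40, 40, 35, 20.
  85 → host 1 (new)  [load 85/95]
  85 → host 2 (new)  [load 85/95]
  75 → host 3 (new)  [load 75/95]
  65 → host 4 (new)  [load 65/95]
  55 → host 5 (new)  [load 55/95]
  50 → host 6 (new)  [load 50/95]
  50 → host 7 (new)  [load 50/95]
  45 → host 6  [load 95/95]
  40 → host 5  [load 95/95]
  40 → host 7  [load 90/95]
  40 → host 8 (new)  [load 40/95]
  35 → host 8  [load 75/95]
  20 → host 3  [load 95/95]
8 hosts opened.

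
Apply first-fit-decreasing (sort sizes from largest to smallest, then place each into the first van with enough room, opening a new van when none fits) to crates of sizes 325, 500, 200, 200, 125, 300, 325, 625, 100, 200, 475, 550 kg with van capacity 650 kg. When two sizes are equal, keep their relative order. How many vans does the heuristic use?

Sorted descending: 625, 550, 500, 475, 325, 325, 300, 200, 200, 200, 125, 100.
  625 → van 1 (new)  [load 625/650]
  550 → van 2 (new)  [load 550/650]
  500 → van 3 (new)  [load 500/650]
  475 → van 4 (new)  [load 475/650]
  325 → van 5 (new)  [load 325/650]
  325 → van 5  [load 650/650]
  300 → van 6 (new)  [load 300/650]
  200 → van 6  [load 500/650]
  200 → van 7 (new)  [load 200/650]
  200 → van 7  [load 400/650]
  125 → van 3  [load 625/650]
  100 → van 2  [load 650/650]
7 vans opened.

7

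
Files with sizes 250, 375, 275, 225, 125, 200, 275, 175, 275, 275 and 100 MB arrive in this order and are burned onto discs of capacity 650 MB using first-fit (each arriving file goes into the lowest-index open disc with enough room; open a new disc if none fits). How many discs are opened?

4

  250 → disc 1 (new)  [load 250/650]
  375 → disc 1  [load 625/650]
  275 → disc 2 (new)  [load 275/650]
  225 → disc 2  [load 500/650]
  125 → disc 2  [load 625/650]
  200 → disc 3 (new)  [load 200/650]
  275 → disc 3  [load 475/650]
  175 → disc 3  [load 650/650]
  275 → disc 4 (new)  [load 275/650]
  275 → disc 4  [load 550/650]
  100 → disc 4  [load 650/650]
4 discs opened.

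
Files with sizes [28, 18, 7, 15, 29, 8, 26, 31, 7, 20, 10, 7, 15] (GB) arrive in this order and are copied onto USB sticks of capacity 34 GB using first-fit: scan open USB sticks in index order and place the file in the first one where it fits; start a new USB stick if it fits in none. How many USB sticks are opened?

8

  28 → USB stick 1 (new)  [load 28/34]
  18 → USB stick 2 (new)  [load 18/34]
  7 → USB stick 2  [load 25/34]
  15 → USB stick 3 (new)  [load 15/34]
  29 → USB stick 4 (new)  [load 29/34]
  8 → USB stick 2  [load 33/34]
  26 → USB stick 5 (new)  [load 26/34]
  31 → USB stick 6 (new)  [load 31/34]
  7 → USB stick 3  [load 22/34]
  20 → USB stick 7 (new)  [load 20/34]
  10 → USB stick 3  [load 32/34]
  7 → USB stick 5  [load 33/34]
  15 → USB stick 8 (new)  [load 15/34]
8 USB sticks opened.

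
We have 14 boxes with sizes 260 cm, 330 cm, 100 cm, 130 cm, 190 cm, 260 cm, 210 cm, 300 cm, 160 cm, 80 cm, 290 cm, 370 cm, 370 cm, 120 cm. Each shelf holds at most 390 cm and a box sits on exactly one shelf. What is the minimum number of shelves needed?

Total = 370 + 370 + 330 + 300 + 290 + 260 + 260 + 210 + 190 + 160 + 130 + 120 + 100 + 80 = 3170 cm.
Lower bound: ⌈3170/390⌉ = 9 shelves.
A packing using 9 shelves:
  shelf 1: 370 = 370
  shelf 2: 370 = 370
  shelf 3: 330 = 330
  shelf 4: 300 + 80 = 380
  shelf 5: 290 + 100 = 390
  shelf 6: 260 + 130 = 390
  shelf 7: 260 + 120 = 380
  shelf 8: 210 + 160 = 370
  shelf 9: 190 = 190
This matches the lower bound, so 9 is optimal.

9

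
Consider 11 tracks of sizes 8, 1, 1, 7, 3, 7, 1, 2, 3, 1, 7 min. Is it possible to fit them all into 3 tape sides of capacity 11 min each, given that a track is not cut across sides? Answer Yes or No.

No

Total = 41 min; ⌈41/11⌉ = 4.
At least 4 tape sides are required, but only 3 are allowed.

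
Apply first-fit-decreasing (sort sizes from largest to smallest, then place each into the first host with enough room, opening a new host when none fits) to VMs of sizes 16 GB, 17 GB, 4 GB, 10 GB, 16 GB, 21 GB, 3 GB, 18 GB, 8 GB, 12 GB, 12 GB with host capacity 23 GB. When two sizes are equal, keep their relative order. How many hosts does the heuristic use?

7

Sorted descending: 21, 18, 17, 16, 16, 12, 12, 10, 8, 4, 3.
  21 → host 1 (new)  [load 21/23]
  18 → host 2 (new)  [load 18/23]
  17 → host 3 (new)  [load 17/23]
  16 → host 4 (new)  [load 16/23]
  16 → host 5 (new)  [load 16/23]
  12 → host 6 (new)  [load 12/23]
  12 → host 7 (new)  [load 12/23]
  10 → host 6  [load 22/23]
  8 → host 7  [load 20/23]
  4 → host 2  [load 22/23]
  3 → host 3  [load 20/23]
7 hosts opened.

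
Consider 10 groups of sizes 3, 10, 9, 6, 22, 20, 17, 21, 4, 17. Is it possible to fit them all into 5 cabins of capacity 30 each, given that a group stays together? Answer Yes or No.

A valid assignment using 5 cabins:
  cabin 1: 22 + 6 = 28
  cabin 2: 21 + 9 = 30
  cabin 3: 20 + 10 = 30
  cabin 4: 17 + 4 + 3 = 24
  cabin 5: 17 = 17
Every load is within 30, so 5 cabins suffice.

Yes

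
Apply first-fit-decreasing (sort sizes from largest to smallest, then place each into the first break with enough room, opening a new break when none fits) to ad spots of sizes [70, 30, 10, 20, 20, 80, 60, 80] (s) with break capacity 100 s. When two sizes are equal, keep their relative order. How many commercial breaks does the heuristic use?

4

Sorted descending: 80, 80, 70, 60, 30, 20, 20, 10.
  80 → break 1 (new)  [load 80/100]
  80 → break 2 (new)  [load 80/100]
  70 → break 3 (new)  [load 70/100]
  60 → break 4 (new)  [load 60/100]
  30 → break 3  [load 100/100]
  20 → break 1  [load 100/100]
  20 → break 2  [load 100/100]
  10 → break 4  [load 70/100]
4 commercial breaks opened.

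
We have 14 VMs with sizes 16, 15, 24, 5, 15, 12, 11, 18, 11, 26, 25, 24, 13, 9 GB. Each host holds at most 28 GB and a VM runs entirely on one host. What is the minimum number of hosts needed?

Total = 26 + 25 + 24 + 24 + 18 + 16 + 15 + 15 + 13 + 12 + 11 + 11 + 9 + 5 = 224 GB.
Lower bound: ⌈224/28⌉ = 8 hosts.
A packing using 9 hosts:
  host 1: 26 = 26
  host 2: 25 = 25
  host 3: 24 = 24
  host 4: 24 = 24
  host 5: 18 + 9 = 27
  host 6: 16 + 12 = 28
  host 7: 15 + 13 = 28
  host 8: 15 + 11 = 26
  host 9: 11 + 5 = 16
No arrangement into 8 hosts stays within capacity, so 9 is optimal.

9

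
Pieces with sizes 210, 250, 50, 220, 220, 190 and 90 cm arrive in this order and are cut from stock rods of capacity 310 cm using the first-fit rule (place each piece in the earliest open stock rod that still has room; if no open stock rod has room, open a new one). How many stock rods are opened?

  210 → stock rod 1 (new)  [load 210/310]
  250 → stock rod 2 (new)  [load 250/310]
  50 → stock rod 1  [load 260/310]
  220 → stock rod 3 (new)  [load 220/310]
  220 → stock rod 4 (new)  [load 220/310]
  190 → stock rod 5 (new)  [load 190/310]
  90 → stock rod 3  [load 310/310]
5 stock rods opened.

5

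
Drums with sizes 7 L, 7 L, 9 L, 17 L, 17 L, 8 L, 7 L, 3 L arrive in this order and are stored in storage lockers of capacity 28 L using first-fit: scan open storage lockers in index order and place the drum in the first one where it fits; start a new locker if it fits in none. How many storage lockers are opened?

  7 → locker 1 (new)  [load 7/28]
  7 → locker 1  [load 14/28]
  9 → locker 1  [load 23/28]
  17 → locker 2 (new)  [load 17/28]
  17 → locker 3 (new)  [load 17/28]
  8 → locker 2  [load 25/28]
  7 → locker 3  [load 24/28]
  3 → locker 1  [load 26/28]
3 storage lockers opened.

3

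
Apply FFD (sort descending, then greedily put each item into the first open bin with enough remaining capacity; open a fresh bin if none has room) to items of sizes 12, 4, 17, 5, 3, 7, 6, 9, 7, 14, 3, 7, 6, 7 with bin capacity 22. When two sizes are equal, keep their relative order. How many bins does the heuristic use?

5

Sorted descending: 17, 14, 12, 9, 7, 7, 7, 7, 6, 6, 5, 4, 3, 3.
  17 → bin 1 (new)  [load 17/22]
  14 → bin 2 (new)  [load 14/22]
  12 → bin 3 (new)  [load 12/22]
  9 → bin 3  [load 21/22]
  7 → bin 2  [load 21/22]
  7 → bin 4 (new)  [load 7/22]
  7 → bin 4  [load 14/22]
  7 → bin 4  [load 21/22]
  6 → bin 5 (new)  [load 6/22]
  6 → bin 5  [load 12/22]
  5 → bin 1  [load 22/22]
  4 → bin 5  [load 16/22]
  3 → bin 5  [load 19/22]
  3 → bin 5  [load 22/22]
5 bins opened.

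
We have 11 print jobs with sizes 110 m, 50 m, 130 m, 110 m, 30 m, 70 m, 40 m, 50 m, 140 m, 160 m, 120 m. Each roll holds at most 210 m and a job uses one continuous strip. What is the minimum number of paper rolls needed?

6

Total = 160 + 140 + 130 + 120 + 110 + 110 + 70 + 50 + 50 + 40 + 30 = 1010 m.
Lower bound: ⌈1010/210⌉ = 5 paper rolls.
Also, 6 print jobs each exceed 105 m, and no two of those can share a roll, so at least 6 paper rolls are needed.
A packing using 6 paper rolls:
  roll 1: 160 + 50 = 210
  roll 2: 140 + 70 = 210
  roll 3: 130 + 50 + 30 = 210
  roll 4: 120 + 40 = 160
  roll 5: 110 = 110
  roll 6: 110 = 110
This matches the lower bound, so 6 is optimal.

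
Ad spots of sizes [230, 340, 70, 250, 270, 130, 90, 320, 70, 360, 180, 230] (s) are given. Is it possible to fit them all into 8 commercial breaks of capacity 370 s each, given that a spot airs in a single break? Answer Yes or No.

A valid assignment using 8 commercial breaks:
  break 1: 360 = 360
  break 2: 340 = 340
  break 3: 320 = 320
  break 4: 270 + 90 = 360
  break 5: 250 + 70 = 320
  break 6: 230 + 130 = 360
  break 7: 230 + 70 = 300
  break 8: 180 = 180
Every load is within 370 s, so 8 commercial breaks suffice.

Yes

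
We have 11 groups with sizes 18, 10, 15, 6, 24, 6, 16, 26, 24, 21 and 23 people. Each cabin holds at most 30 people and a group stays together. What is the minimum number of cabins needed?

8

Total = 26 + 24 + 24 + 23 + 21 + 18 + 16 + 15 + 10 + 6 + 6 = 189 people.
Lower bound: ⌈189/30⌉ = 7 cabins.
A packing using 8 cabins:
  cabin 1: 26 = 26
  cabin 2: 24 + 6 = 30
  cabin 3: 24 + 6 = 30
  cabin 4: 23 = 23
  cabin 5: 21 = 21
  cabin 6: 18 + 10 = 28
  cabin 7: 16 = 16
  cabin 8: 15 = 15
No arrangement into 7 cabins stays within capacity, so 8 is optimal.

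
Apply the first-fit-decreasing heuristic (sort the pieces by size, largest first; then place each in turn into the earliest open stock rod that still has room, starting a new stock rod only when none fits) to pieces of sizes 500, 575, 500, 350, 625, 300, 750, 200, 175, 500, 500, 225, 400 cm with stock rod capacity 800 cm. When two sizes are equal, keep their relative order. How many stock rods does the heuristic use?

Sorted descending: 750, 625, 575, 500, 500, 500, 500, 400, 350, 300, 225, 200, 175.
  750 → stock rod 1 (new)  [load 750/800]
  625 → stock rod 2 (new)  [load 625/800]
  575 → stock rod 3 (new)  [load 575/800]
  500 → stock rod 4 (new)  [load 500/800]
  500 → stock rod 5 (new)  [load 500/800]
  500 → stock rod 6 (new)  [load 500/800]
  500 → stock rod 7 (new)  [load 500/800]
  400 → stock rod 8 (new)  [load 400/800]
  350 → stock rod 8  [load 750/800]
  300 → stock rod 4  [load 800/800]
  225 → stock rod 3  [load 800/800]
  200 → stock rod 5  [load 700/800]
  175 → stock rod 2  [load 800/800]
8 stock rods opened.

8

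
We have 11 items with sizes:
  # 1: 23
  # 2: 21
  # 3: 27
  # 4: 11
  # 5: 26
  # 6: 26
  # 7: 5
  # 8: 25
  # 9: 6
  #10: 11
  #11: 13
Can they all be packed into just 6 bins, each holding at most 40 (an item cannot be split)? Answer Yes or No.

A valid assignment using 6 bins:
  bin 1: 27 + 13 = 40
  bin 2: 26 + 11 = 37
  bin 3: 26 + 11 = 37
  bin 4: 25 + 6 + 5 = 36
  bin 5: 23 = 23
  bin 6: 21 = 21
Every load is within 40, so 6 bins suffice.

Yes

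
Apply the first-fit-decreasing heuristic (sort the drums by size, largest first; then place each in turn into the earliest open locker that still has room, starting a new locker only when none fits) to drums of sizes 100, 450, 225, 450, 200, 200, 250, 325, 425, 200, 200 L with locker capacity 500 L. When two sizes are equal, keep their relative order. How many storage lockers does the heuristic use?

7

Sorted descending: 450, 450, 425, 325, 250, 225, 200, 200, 200, 200, 100.
  450 → locker 1 (new)  [load 450/500]
  450 → locker 2 (new)  [load 450/500]
  425 → locker 3 (new)  [load 425/500]
  325 → locker 4 (new)  [load 325/500]
  250 → locker 5 (new)  [load 250/500]
  225 → locker 5  [load 475/500]
  200 → locker 6 (new)  [load 200/500]
  200 → locker 6  [load 400/500]
  200 → locker 7 (new)  [load 200/500]
  200 → locker 7  [load 400/500]
  100 → locker 4  [load 425/500]
7 storage lockers opened.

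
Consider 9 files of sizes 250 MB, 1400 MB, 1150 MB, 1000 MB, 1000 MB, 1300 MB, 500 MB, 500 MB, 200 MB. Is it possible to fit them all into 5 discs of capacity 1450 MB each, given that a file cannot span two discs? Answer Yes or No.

No

Total = 7300 MB; ⌈7300/1450⌉ = 6.
At least 6 discs are required, but only 5 are allowed.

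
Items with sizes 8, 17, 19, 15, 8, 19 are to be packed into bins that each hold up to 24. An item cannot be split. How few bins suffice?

5

Total = 19 + 19 + 17 + 15 + 8 + 8 = 86.
Lower bound: ⌈86/24⌉ = 4 bins.
A packing using 5 bins:
  bin 1: 19 = 19
  bin 2: 19 = 19
  bin 3: 17 = 17
  bin 4: 15 + 8 = 23
  bin 5: 8 = 8
No arrangement into 4 bins stays within capacity, so 5 is optimal.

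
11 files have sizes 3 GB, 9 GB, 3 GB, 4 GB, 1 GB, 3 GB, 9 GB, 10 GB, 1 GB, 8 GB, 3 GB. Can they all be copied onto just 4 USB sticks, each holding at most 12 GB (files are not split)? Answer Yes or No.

Total = 54 GB; ⌈54/12⌉ = 5.
At least 5 USB sticks are required, but only 4 are allowed.

No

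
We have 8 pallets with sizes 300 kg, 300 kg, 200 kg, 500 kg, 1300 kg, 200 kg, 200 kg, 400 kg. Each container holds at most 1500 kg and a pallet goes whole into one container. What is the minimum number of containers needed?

Total = 1300 + 500 + 400 + 300 + 300 + 200 + 200 + 200 = 3400 kg.
Lower bound: ⌈3400/1500⌉ = 3 containers.
A packing using 3 containers:
  container 1: 1300 + 200 = 1500
  container 2: 500 + 400 + 300 + 300 = 1500
  container 3: 200 + 200 = 400
This matches the lower bound, so 3 is optimal.

3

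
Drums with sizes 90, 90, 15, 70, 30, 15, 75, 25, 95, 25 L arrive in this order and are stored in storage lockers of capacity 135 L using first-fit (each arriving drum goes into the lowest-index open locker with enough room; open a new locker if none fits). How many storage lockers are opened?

5

  90 → locker 1 (new)  [load 90/135]
  90 → locker 2 (new)  [load 90/135]
  15 → locker 1  [load 105/135]
  70 → locker 3 (new)  [load 70/135]
  30 → locker 1  [load 135/135]
  15 → locker 2  [load 105/135]
  75 → locker 4 (new)  [load 75/135]
  25 → locker 2  [load 130/135]
  95 → locker 5 (new)  [load 95/135]
  25 → locker 3  [load 95/135]
5 storage lockers opened.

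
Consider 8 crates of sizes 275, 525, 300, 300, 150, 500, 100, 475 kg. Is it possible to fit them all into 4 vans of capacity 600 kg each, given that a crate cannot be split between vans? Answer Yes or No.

Total = 2625 kg; ⌈2625/600⌉ = 5.
At least 5 vans are required, but only 4 are allowed.

No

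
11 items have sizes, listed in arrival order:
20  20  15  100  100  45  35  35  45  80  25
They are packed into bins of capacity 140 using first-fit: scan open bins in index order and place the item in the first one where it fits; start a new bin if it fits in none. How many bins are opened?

  20 → bin 1 (new)  [load 20/140]
  20 → bin 1  [load 40/140]
  15 → bin 1  [load 55/140]
  100 → bin 2 (new)  [load 100/140]
  100 → bin 3 (new)  [load 100/140]
  45 → bin 1  [load 100/140]
  35 → bin 1  [load 135/140]
  35 → bin 2  [load 135/140]
  45 → bin 4 (new)  [load 45/140]
  80 → bin 4  [load 125/140]
  25 → bin 3  [load 125/140]
4 bins opened.

4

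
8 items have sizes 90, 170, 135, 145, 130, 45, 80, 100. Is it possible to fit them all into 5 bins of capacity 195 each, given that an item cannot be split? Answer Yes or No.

No

Total = 895; ⌈895/195⌉ = 5.
The bound of 5 does not rule out 5, but exhaustive search shows no assignment into 5 bins of capacity 195 exists — the minimum is 6.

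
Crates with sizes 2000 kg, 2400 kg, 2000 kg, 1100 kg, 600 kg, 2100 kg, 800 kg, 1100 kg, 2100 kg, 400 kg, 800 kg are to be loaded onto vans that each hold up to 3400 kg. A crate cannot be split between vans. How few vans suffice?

5

Total = 2400 + 2100 + 2100 + 2000 + 2000 + 1100 + 1100 + 800 + 800 + 600 + 400 = 15400 kg.
Lower bound: ⌈15400/3400⌉ = 5 vans.
A packing using 5 vans:
  van 1: 2400 + 800 = 3200
  van 2: 2100 + 1100 = 3200
  van 3: 2100 + 1100 = 3200
  van 4: 2000 + 800 + 600 = 3400
  van 5: 2000 + 400 = 2400
This matches the lower bound, so 5 is optimal.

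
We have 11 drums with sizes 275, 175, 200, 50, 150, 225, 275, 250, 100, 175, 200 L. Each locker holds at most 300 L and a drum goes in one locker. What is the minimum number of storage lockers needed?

Total = 275 + 275 + 250 + 225 + 200 + 200 + 175 + 175 + 150 + 100 + 50 = 2075 L.
Lower bound: ⌈2075/300⌉ = 7 storage lockers.
Also, 8 drums each exceed 150 L, and no two of those can share a locker, so at least 8 storage lockers are needed.
A packing using 9 storage lockers:
  locker 1: 275 = 275
  locker 2: 275 = 275
  locker 3: 250 + 50 = 300
  locker 4: 225 = 225
  locker 5: 200 + 100 = 300
  locker 6: 200 = 200
  locker 7: 175 = 175
  locker 8: 175 = 175
  locker 9: 150 = 150
No arrangement into 8 storage lockers stays within capacity, so 9 is optimal.

9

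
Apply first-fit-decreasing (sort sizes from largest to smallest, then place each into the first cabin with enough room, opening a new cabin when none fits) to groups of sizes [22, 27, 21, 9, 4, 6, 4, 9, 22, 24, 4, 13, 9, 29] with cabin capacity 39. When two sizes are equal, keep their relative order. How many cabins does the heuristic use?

Sorted descending: 29, 27, 24, 22, 22, 21, 13, 9, 9, 9, 6, 4, 4, 4.
  29 → cabin 1 (new)  [load 29/39]
  27 → cabin 2 (new)  [load 27/39]
  24 → cabin 3 (new)  [load 24/39]
  22 → cabin 4 (new)  [load 22/39]
  22 → cabin 5 (new)  [load 22/39]
  21 → cabin 6 (new)  [load 21/39]
  13 → cabin 3  [load 37/39]
  9 → cabin 1  [load 38/39]
  9 → cabin 2  [load 36/39]
  9 → cabin 4  [load 31/39]
  6 → cabin 4  [load 37/39]
  4 → cabin 5  [load 26/39]
  4 → cabin 5  [load 30/39]
  4 → cabin 5  [load 34/39]
6 cabins opened.

6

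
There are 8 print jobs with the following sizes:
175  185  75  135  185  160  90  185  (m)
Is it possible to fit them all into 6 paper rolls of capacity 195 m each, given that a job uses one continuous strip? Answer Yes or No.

No

Total = 1190 m; ⌈1190/195⌉ = 7.
At least 7 paper rolls are required, but only 6 are allowed.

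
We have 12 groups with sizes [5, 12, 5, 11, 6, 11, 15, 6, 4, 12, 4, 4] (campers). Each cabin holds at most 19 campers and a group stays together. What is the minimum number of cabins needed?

6

Total = 15 + 12 + 12 + 11 + 11 + 6 + 6 + 5 + 5 + 4 + 4 + 4 = 95 campers.
Lower bound: ⌈95/19⌉ = 5 cabins.
A packing using 6 cabins:
  cabin 1: 15 + 4 = 19
  cabin 2: 12 + 6 = 18
  cabin 3: 12 + 6 = 18
  cabin 4: 11 + 5 = 16
  cabin 5: 11 + 5 = 16
  cabin 6: 4 + 4 = 8
No arrangement into 5 cabins stays within capacity, so 6 is optimal.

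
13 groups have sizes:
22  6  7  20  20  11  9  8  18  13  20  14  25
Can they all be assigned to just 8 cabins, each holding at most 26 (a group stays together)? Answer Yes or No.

Total = 193; ⌈193/26⌉ = 8.
The bound of 8 does not rule out 8, but exhaustive search shows no assignment into 8 cabins of capacity 26 exists — the minimum is 9.

No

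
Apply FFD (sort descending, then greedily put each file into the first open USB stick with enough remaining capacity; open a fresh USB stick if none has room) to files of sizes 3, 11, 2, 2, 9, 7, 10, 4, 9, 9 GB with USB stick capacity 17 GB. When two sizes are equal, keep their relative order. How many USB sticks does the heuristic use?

5

Sorted descending: 11, 10, 9, 9, 9, 7, 4, 3, 2, 2.
  11 → USB stick 1 (new)  [load 11/17]
  10 → USB stick 2 (new)  [load 10/17]
  9 → USB stick 3 (new)  [load 9/17]
  9 → USB stick 4 (new)  [load 9/17]
  9 → USB stick 5 (new)  [load 9/17]
  7 → USB stick 2  [load 17/17]
  4 → USB stick 1  [load 15/17]
  3 → USB stick 3  [load 12/17]
  2 → USB stick 1  [load 17/17]
  2 → USB stick 3  [load 14/17]
5 USB sticks opened.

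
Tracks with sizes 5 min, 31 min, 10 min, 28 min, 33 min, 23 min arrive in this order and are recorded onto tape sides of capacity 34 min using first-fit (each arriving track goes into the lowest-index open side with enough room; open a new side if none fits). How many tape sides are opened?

5

  5 → side 1 (new)  [load 5/34]
  31 → side 2 (new)  [load 31/34]
  10 → side 1  [load 15/34]
  28 → side 3 (new)  [load 28/34]
  33 → side 4 (new)  [load 33/34]
  23 → side 5 (new)  [load 23/34]
5 tape sides opened.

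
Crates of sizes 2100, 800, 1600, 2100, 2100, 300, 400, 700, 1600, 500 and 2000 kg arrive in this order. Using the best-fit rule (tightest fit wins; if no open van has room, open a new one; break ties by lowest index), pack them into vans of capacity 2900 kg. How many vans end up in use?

  2100 → van 1 (new)  [load 2100/2900]
  800 → van 1  [load 2900/2900]
  1600 → van 2 (new)  [load 1600/2900]
  2100 → van 3 (new)  [load 2100/2900]
  2100 → van 4 (new)  [load 2100/2900]
  300 → van 3  [load 2400/2900]
  400 → van 3  [load 2800/2900]
  700 → van 4  [load 2800/2900]
  1600 → van 5 (new)  [load 1600/2900]
  500 → van 2  [load 2100/2900]
  2000 → van 6 (new)  [load 2000/2900]
6 vans opened.

6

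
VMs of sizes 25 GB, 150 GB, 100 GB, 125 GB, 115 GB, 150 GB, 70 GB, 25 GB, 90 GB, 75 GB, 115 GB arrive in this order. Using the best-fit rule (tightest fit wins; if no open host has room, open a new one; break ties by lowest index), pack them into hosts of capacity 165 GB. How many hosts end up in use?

  25 → host 1 (new)  [load 25/165]
  150 → host 2 (new)  [load 150/165]
  100 → host 1  [load 125/165]
  125 → host 3 (new)  [load 125/165]
  115 → host 4 (new)  [load 115/165]
  150 → host 5 (new)  [load 150/165]
  70 → host 6 (new)  [load 70/165]
  25 → host 1  [load 150/165]
  90 → host 6  [load 160/165]
  75 → host 7 (new)  [load 75/165]
  115 → host 8 (new)  [load 115/165]
8 hosts opened.

8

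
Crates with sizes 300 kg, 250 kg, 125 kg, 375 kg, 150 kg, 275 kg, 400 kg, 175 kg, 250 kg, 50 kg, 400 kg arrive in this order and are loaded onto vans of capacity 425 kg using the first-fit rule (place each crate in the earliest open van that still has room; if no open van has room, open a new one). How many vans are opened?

7

  300 → van 1 (new)  [load 300/425]
  250 → van 2 (new)  [load 250/425]
  125 → van 1  [load 425/425]
  375 → van 3 (new)  [load 375/425]
  150 → van 2  [load 400/425]
  275 → van 4 (new)  [load 275/425]
  400 → van 5 (new)  [load 400/425]
  175 → van 6 (new)  [load 175/425]
  250 → van 6  [load 425/425]
  50 → van 3  [load 425/425]
  400 → van 7 (new)  [load 400/425]
7 vans opened.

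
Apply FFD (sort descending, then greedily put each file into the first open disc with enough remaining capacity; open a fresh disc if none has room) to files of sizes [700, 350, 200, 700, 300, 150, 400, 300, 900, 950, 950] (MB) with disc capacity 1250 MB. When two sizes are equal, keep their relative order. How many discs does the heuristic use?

5

Sorted descending: 950, 950, 900, 700, 700, 400, 350, 300, 300, 200, 150.
  950 → disc 1 (new)  [load 950/1250]
  950 → disc 2 (new)  [load 950/1250]
  900 → disc 3 (new)  [load 900/1250]
  700 → disc 4 (new)  [load 700/1250]
  700 → disc 5 (new)  [load 700/1250]
  400 → disc 4  [load 1100/1250]
  350 → disc 3  [load 1250/1250]
  300 → disc 1  [load 1250/1250]
  300 → disc 2  [load 1250/1250]
  200 → disc 5  [load 900/1250]
  150 → disc 4  [load 1250/1250]
5 discs opened.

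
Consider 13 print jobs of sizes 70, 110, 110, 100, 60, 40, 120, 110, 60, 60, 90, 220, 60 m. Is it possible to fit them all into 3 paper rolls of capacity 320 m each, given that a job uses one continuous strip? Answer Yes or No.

No

Total = 1210 m; ⌈1210/320⌉ = 4.
At least 4 paper rolls are required, but only 3 are allowed.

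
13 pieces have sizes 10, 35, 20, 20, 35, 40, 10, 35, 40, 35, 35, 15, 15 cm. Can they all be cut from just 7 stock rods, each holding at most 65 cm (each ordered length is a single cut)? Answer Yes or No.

Yes

A valid assignment using 7 stock rods:
  stock rod 1: 40 + 20 = 60
  stock rod 2: 40 + 20 = 60
  stock rod 3: 35 + 15 + 15 = 65
  stock rod 4: 35 + 10 + 10 = 55
  stock rod 5: 35 = 35
  stock rod 6: 35 = 35
  stock rod 7: 35 = 35
Every load is within 65 cm, so 7 stock rods suffice.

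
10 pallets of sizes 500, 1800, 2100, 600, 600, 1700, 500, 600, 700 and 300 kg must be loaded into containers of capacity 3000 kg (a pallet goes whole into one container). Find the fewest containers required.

4

Total = 2100 + 1800 + 1700 + 700 + 600 + 600 + 600 + 500 + 500 + 300 = 9400 kg.
Lower bound: ⌈9400/3000⌉ = 4 containers.
A packing using 4 containers:
  container 1: 2100 + 700 = 2800
  container 2: 1800 + 600 + 600 = 3000
  container 3: 1700 + 600 + 500 = 2800
  container 4: 500 + 300 = 800
This matches the lower bound, so 4 is optimal.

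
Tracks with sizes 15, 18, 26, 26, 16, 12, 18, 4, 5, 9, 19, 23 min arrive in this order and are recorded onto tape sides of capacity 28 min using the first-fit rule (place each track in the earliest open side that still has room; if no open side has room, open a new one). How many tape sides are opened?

8

  15 → side 1 (new)  [load 15/28]
  18 → side 2 (new)  [load 18/28]
  26 → side 3 (new)  [load 26/28]
  26 → side 4 (new)  [load 26/28]
  16 → side 5 (new)  [load 16/28]
  12 → side 1  [load 27/28]
  18 → side 6 (new)  [load 18/28]
  4 → side 2  [load 22/28]
  5 → side 2  [load 27/28]
  9 → side 5  [load 25/28]
  19 → side 7 (new)  [load 19/28]
  23 → side 8 (new)  [load 23/28]
8 tape sides opened.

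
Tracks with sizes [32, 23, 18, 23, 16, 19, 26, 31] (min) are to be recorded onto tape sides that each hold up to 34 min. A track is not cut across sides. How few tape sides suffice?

7

Total = 32 + 31 + 26 + 23 + 23 + 19 + 18 + 16 = 188 min.
Lower bound: ⌈188/34⌉ = 6 tape sides.
Also, 7 tracks each exceed 17 min, and no two of those can share a side, so at least 7 tape sides are needed.
A packing using 7 tape sides:
  side 1: 32 = 32
  side 2: 31 = 31
  side 3: 26 = 26
  side 4: 23 = 23
  side 5: 23 = 23
  side 6: 19 = 19
  side 7: 18 + 16 = 34
This matches the lower bound, so 7 is optimal.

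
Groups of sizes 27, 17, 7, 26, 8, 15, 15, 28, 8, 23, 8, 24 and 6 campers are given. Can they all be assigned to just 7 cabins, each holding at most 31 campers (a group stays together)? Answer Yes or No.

Total = 212 campers; ⌈212/31⌉ = 7.
The bound of 7 does not rule out 7, but exhaustive search shows no assignment into 7 cabins of capacity 31 campers exists — the minimum is 8.

No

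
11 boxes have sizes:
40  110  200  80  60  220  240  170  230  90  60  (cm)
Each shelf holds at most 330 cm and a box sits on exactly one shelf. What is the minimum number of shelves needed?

5

Total = 240 + 230 + 220 + 200 + 170 + 110 + 90 + 80 + 60 + 60 + 40 = 1500 cm.
Lower bound: ⌈1500/330⌉ = 5 shelves.
A packing using 5 shelves:
  shelf 1: 240 + 90 = 330
  shelf 2: 230 + 80 = 310
  shelf 3: 220 + 110 = 330
  shelf 4: 200 + 60 + 60 = 320
  shelf 5: 170 + 40 = 210
This matches the lower bound, so 5 is optimal.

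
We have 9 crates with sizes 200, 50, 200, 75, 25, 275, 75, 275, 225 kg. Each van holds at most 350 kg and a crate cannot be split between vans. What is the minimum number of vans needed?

5

Total = 275 + 275 + 225 + 200 + 200 + 75 + 75 + 50 + 25 = 1400 kg.
Lower bound: ⌈1400/350⌉ = 4 vans.
Also, 5 crates each exceed 175 kg, and no two of those can share a van, so at least 5 vans are needed.
A packing using 5 vans:
  van 1: 275 + 75 = 350
  van 2: 275 + 75 = 350
  van 3: 225 + 50 + 25 = 300
  van 4: 200 = 200
  van 5: 200 = 200
This matches the lower bound, so 5 is optimal.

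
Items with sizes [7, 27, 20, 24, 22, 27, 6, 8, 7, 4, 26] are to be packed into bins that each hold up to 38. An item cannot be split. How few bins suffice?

6

Total = 27 + 27 + 26 + 24 + 22 + 20 + 8 + 7 + 7 + 6 + 4 = 178.
Lower bound: ⌈178/38⌉ = 5 bins.
Also, 6 items each exceed 19, and no two of those can share a bin, so at least 6 bins are needed.
A packing using 6 bins:
  bin 1: 27 + 8 = 35
  bin 2: 27 + 7 + 4 = 38
  bin 3: 26 + 7 = 33
  bin 4: 24 + 6 = 30
  bin 5: 22 = 22
  bin 6: 20 = 20
This matches the lower bound, so 6 is optimal.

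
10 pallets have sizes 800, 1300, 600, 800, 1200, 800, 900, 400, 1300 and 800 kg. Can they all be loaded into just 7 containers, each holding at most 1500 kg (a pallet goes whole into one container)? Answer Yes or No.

No

Total = 8900 kg; ⌈8900/1500⌉ = 6.
8 pallets each exceed half the capacity and cannot share a container, forcing at least 8 containers.
At least 8 containers are required, but only 7 are allowed.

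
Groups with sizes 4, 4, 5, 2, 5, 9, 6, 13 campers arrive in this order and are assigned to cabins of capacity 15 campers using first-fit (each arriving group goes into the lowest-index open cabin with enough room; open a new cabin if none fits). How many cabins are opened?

4

  4 → cabin 1 (new)  [load 4/15]
  4 → cabin 1  [load 8/15]
  5 → cabin 1  [load 13/15]
  2 → cabin 1  [load 15/15]
  5 → cabin 2 (new)  [load 5/15]
  9 → cabin 2  [load 14/15]
  6 → cabin 3 (new)  [load 6/15]
  13 → cabin 4 (new)  [load 13/15]
4 cabins opened.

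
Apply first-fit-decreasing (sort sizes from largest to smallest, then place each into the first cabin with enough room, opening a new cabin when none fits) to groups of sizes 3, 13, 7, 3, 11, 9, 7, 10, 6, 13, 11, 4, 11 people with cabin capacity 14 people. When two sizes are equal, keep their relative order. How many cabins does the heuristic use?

9

Sorted descending: 13, 13, 11, 11, 11, 10, 9, 7, 7, 6, 4, 3, 3.
  13 → cabin 1 (new)  [load 13/14]
  13 → cabin 2 (new)  [load 13/14]
  11 → cabin 3 (new)  [load 11/14]
  11 → cabin 4 (new)  [load 11/14]
  11 → cabin 5 (new)  [load 11/14]
  10 → cabin 6 (new)  [load 10/14]
  9 → cabin 7 (new)  [load 9/14]
  7 → cabin 8 (new)  [load 7/14]
  7 → cabin 8  [load 14/14]
  6 → cabin 9 (new)  [load 6/14]
  4 → cabin 6  [load 14/14]
  3 → cabin 3  [load 14/14]
  3 → cabin 4  [load 14/14]
9 cabins opened.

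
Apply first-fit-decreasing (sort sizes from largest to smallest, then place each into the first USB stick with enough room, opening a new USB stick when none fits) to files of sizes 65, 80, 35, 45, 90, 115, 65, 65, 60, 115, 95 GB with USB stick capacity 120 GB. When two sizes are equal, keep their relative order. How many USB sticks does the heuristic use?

9

Sorted descending: 115, 115, 95, 90, 80, 65, 65, 65, 60, 45, 35.
  115 → USB stick 1 (new)  [load 115/120]
  115 → USB stick 2 (new)  [load 115/120]
  95 → USB stick 3 (new)  [load 95/120]
  90 → USB stick 4 (new)  [load 90/120]
  80 → USB stick 5 (new)  [load 80/120]
  65 → USB stick 6 (new)  [load 65/120]
  65 → USB stick 7 (new)  [load 65/120]
  65 → USB stick 8 (new)  [load 65/120]
  60 → USB stick 9 (new)  [load 60/120]
  45 → USB stick 6  [load 110/120]
  35 → USB stick 5  [load 115/120]
9 USB sticks opened.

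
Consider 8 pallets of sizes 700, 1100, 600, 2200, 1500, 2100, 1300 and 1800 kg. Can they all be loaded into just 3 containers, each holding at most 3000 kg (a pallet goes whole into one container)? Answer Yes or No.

No

Total = 11300 kg; ⌈11300/3000⌉ = 4.
At least 4 containers are required, but only 3 are allowed.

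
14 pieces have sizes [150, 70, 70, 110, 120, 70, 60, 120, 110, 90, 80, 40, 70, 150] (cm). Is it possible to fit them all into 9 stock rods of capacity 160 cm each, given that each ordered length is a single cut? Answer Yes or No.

Total = 1310 cm; ⌈1310/160⌉ = 9.
The bound of 9 does not rule out 9, but exhaustive search shows no assignment into 9 stock rods of capacity 160 cm exists — the minimum is 10.

No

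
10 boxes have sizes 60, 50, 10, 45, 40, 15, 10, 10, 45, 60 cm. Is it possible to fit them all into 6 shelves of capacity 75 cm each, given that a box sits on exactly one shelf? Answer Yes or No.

Yes

A valid assignment using 6 shelves:
  shelf 1: 60 + 15 = 75
  shelf 2: 60 + 10 = 70
  shelf 3: 50 + 10 + 10 = 70
  shelf 4: 45 = 45
  shelf 5: 45 = 45
  shelf 6: 40 = 40
Every load is within 75 cm, so 6 shelves suffice.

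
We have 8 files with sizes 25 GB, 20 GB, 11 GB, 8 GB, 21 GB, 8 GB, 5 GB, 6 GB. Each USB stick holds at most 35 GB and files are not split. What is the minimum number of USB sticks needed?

4

Total = 25 + 21 + 20 + 11 + 8 + 8 + 6 + 5 = 104 GB.
Lower bound: ⌈104/35⌉ = 3 USB sticks.
A packing using 4 USB sticks:
  USB stick 1: 25 + 8 = 33
  USB stick 2: 21 + 11 = 32
  USB stick 3: 20 + 8 + 6 = 34
  USB stick 4: 5 = 5
No arrangement into 3 USB sticks stays within capacity, so 4 is optimal.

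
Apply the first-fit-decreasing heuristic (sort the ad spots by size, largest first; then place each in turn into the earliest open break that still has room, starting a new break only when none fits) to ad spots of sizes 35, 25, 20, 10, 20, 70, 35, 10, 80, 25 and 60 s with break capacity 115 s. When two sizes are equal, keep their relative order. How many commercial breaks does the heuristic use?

Sorted descending: 80, 70, 60, 35, 35, 25, 25, 20, 20, 10, 10.
  80 → break 1 (new)  [load 80/115]
  70 → break 2 (new)  [load 70/115]
  60 → break 3 (new)  [load 60/115]
  35 → break 1  [load 115/115]
  35 → break 2  [load 105/115]
  25 → break 3  [load 85/115]
  25 → break 3  [load 110/115]
  20 → break 4 (new)  [load 20/115]
  20 → break 4  [load 40/115]
  10 → break 2  [load 115/115]
  10 → break 4  [load 50/115]
4 commercial breaks opened.

4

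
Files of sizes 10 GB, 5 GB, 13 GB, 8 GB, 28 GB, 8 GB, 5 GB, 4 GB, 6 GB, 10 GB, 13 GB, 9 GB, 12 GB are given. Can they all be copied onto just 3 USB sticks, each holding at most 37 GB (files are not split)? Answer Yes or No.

No

Total = 131 GB; ⌈131/37⌉ = 4.
At least 4 USB sticks are required, but only 3 are allowed.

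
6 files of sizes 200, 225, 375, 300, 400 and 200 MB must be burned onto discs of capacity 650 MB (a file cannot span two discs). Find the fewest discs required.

Total = 400 + 375 + 300 + 225 + 200 + 200 = 1700 MB.
Lower bound: ⌈1700/650⌉ = 3 discs.
A packing using 3 discs:
  disc 1: 400 + 225 = 625
  disc 2: 375 + 200 = 575
  disc 3: 300 + 200 = 500
This matches the lower bound, so 3 is optimal.

3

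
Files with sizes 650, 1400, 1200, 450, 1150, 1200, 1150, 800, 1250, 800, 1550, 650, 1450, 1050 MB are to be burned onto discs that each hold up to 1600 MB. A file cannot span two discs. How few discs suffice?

Total = 1550 + 1450 + 1400 + 1250 + 1200 + 1200 + 1150 + 1150 + 1050 + 800 + 800 + 650 + 650 + 450 = 14750 MB.
Lower bound: ⌈14750/1600⌉ = 10 discs.
A packing using 11 discs:
  disc 1: 1550 = 1550
  disc 2: 1450 = 1450
  disc 3: 1400 = 1400
  disc 4: 1250 = 1250
  disc 5: 1200 = 1200
  disc 6: 1200 = 1200
  disc 7: 1150 + 450 = 1600
  disc 8: 1150 = 1150
  disc 9: 1050 = 1050
  disc 10: 800 + 800 = 1600
  disc 11: 650 + 650 = 1300
No arrangement into 10 discs stays within capacity, so 11 is optimal.

11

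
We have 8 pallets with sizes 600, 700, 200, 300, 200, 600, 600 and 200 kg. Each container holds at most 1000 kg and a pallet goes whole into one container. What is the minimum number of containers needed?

Total = 700 + 600 + 600 + 600 + 300 + 200 + 200 + 200 = 3400 kg.
Lower bound: ⌈3400/1000⌉ = 4 containers.
A packing using 4 containers:
  container 1: 700 + 300 = 1000
  container 2: 600 + 200 + 200 = 1000
  container 3: 600 + 200 = 800
  container 4: 600 = 600
This matches the lower bound, so 4 is optimal.

4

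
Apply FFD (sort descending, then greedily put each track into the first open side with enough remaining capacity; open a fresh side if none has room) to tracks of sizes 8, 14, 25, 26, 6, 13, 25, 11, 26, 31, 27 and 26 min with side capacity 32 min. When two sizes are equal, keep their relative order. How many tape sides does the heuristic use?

9

Sorted descending: 31, 27, 26, 26, 26, 25, 25, 14, 13, 11, 8, 6.
  31 → side 1 (new)  [load 31/32]
  27 → side 2 (new)  [load 27/32]
  26 → side 3 (new)  [load 26/32]
  26 → side 4 (new)  [load 26/32]
  26 → side 5 (new)  [load 26/32]
  25 → side 6 (new)  [load 25/32]
  25 → side 7 (new)  [load 25/32]
  14 → side 8 (new)  [load 14/32]
  13 → side 8  [load 27/32]
  11 → side 9 (new)  [load 11/32]
  8 → side 9  [load 19/32]
  6 → side 3  [load 32/32]
9 tape sides opened.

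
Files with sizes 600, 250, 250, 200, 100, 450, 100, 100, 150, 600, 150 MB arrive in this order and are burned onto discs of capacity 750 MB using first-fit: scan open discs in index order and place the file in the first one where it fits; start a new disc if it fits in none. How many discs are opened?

5

  600 → disc 1 (new)  [load 600/750]
  250 → disc 2 (new)  [load 250/750]
  250 → disc 2  [load 500/750]
  200 → disc 2  [load 700/750]
  100 → disc 1  [load 700/750]
  450 → disc 3 (new)  [load 450/750]
  100 → disc 3  [load 550/750]
  100 → disc 3  [load 650/750]
  150 → disc 4 (new)  [load 150/750]
  600 → disc 4  [load 750/750]
  150 → disc 5 (new)  [load 150/750]
5 discs opened.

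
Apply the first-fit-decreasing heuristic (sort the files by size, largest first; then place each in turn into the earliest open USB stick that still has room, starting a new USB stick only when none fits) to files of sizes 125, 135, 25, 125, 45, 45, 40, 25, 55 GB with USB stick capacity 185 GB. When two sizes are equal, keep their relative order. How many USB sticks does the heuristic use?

Sorted descending: 135, 125, 125, 55, 45, 45, 40, 25, 25.
  135 → USB stick 1 (new)  [load 135/185]
  125 → USB stick 2 (new)  [load 125/185]
  125 → USB stick 3 (new)  [load 125/185]
  55 → USB stick 2  [load 180/185]
  45 → USB stick 1  [load 180/185]
  45 → USB stick 3  [load 170/185]
  40 → USB stick 4 (new)  [load 40/185]
  25 → USB stick 4  [load 65/185]
  25 → USB stick 4  [load 90/185]
4 USB sticks opened.

4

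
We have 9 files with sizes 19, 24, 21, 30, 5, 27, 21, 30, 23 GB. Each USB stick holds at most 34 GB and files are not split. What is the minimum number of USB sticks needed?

8

Total = 30 + 30 + 27 + 24 + 23 + 21 + 21 + 19 + 5 = 200 GB.
Lower bound: ⌈200/34⌉ = 6 USB sticks.
Also, 8 files each exceed 17 GB, and no two of those can share a USB stick, so at least 8 USB sticks are needed.
A packing using 8 USB sticks:
  USB stick 1: 30 = 30
  USB stick 2: 30 = 30
  USB stick 3: 27 + 5 = 32
  USB stick 4: 24 = 24
  USB stick 5: 23 = 23
  USB stick 6: 21 = 21
  USB stick 7: 21 = 21
  USB stick 8: 19 = 19
This matches the lower bound, so 8 is optimal.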